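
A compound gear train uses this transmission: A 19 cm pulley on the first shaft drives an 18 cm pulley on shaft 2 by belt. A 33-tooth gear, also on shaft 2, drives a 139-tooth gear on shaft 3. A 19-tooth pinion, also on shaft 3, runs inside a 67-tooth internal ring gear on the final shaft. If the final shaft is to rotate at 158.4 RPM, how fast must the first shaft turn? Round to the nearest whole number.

Overall ratio R = 0.94737 × 4.2121 × 3.5263 = 14.072.
Required input speed = output speed × R = 158.4 × 14.072 = 2228.9 RPM.

2229 RPM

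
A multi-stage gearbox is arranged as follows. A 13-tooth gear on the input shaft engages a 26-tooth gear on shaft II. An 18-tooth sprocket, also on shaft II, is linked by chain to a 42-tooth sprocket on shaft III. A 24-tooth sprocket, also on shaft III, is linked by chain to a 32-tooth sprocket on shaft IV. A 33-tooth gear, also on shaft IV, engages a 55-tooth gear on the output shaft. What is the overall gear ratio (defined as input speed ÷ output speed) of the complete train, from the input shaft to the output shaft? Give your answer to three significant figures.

Each stage contributes driven/driver: gear mesh 26/13 = 2, chain 42/18 = 2.3333, chain 32/24 = 1.3333, gear mesh 55/33 = 1.6667.
Overall: 2 × 2.3333 × 1.3333 × 1.6667 = 10.37.

10.4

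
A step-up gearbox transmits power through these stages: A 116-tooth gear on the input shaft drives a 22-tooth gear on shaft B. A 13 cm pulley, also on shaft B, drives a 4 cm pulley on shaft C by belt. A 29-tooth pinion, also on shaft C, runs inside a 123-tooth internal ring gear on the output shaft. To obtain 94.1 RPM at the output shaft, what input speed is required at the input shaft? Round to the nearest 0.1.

Overall ratio R = 0.18966 × 0.30769 × 4.2414 = 0.24751.
Required input speed = output speed × R = 94.1 × 0.24751 = 23.29 RPM.

23.3 RPM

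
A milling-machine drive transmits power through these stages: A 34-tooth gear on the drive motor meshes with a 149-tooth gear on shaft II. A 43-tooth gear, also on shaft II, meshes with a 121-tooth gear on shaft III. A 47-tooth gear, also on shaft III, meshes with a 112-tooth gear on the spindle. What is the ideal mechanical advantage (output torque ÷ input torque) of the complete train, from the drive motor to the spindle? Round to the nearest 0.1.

29.4

Each stage contributes driven/driver: gear mesh 149/34 = 4.3824, gear mesh 121/43 = 2.814, gear mesh 112/47 = 2.383.
Overall: 4.3824 × 2.814 × 2.383 = 29.386.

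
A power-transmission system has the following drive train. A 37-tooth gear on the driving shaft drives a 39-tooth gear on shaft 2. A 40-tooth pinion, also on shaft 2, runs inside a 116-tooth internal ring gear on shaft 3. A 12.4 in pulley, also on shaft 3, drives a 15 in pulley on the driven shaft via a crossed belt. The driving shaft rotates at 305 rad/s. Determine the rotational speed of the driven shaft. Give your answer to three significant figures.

the driving shaft → shaft 2 (gear mesh, 39/37): 305 ÷ 1.0541 = 289.36 rad/s
shaft 2 → shaft 3 (internal gear, 116/40): 289.36 ÷ 2.9 = 99.779 rad/s
shaft 3 → the driven shaft (belt, 15/12.4): 99.779 ÷ 1.2097 = 82.484 rad/s

82.5 rad/s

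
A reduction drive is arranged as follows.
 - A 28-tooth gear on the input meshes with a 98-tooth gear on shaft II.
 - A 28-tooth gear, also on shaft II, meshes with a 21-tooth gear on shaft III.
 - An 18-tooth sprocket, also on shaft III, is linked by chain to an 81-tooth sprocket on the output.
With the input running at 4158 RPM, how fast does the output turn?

the input → shaft II (gear mesh, 98/28): 4158 ÷ 3.5 = 1188 RPM
shaft II → shaft III (gear mesh, 21/28): 1188 ÷ 0.75 = 1584 RPM
shaft III → the output (chain, 81/18): 1584 ÷ 4.5 = 352 RPM

352 RPM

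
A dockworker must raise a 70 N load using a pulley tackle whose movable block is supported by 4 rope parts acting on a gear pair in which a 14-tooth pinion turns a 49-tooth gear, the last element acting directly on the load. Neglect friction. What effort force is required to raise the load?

Block-and-tackle MA = number of supporting rope parts = 4.
Gear pair MA = 49/14 = 3.5.
Combined ideal MA = 4 × 3.5 = 14.
Effort = load / MA = 70 / 14 = 5 N.

5 N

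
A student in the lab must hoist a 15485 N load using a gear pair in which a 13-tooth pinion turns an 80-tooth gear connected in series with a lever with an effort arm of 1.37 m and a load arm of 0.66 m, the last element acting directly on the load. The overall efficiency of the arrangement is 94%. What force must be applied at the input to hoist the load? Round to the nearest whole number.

1290 N

Gear pair MA = 80/13 = 6.1538.
Lever MA = effort arm / load arm = 1.37/0.66 = 2.0758.
Combined ideal MA = 6.1538 × 2.0758 = 12.774.
Actual MA = 12.774 × 0.94 = 12.007.
Effort = load / actual MA = 15485 / 12.007 = 1289.6 N.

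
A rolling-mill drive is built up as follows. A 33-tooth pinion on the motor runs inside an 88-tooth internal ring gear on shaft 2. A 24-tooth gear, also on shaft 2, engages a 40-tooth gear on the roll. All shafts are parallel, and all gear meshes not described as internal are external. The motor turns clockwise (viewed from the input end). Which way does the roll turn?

counterclockwise

the motor → shaft 2: internal mesh, same direction → CW.
shaft 2 → the roll: external mesh, 1 reversal → CCW.
1 reversal in total — an odd number — so the roll turns opposite to the motor.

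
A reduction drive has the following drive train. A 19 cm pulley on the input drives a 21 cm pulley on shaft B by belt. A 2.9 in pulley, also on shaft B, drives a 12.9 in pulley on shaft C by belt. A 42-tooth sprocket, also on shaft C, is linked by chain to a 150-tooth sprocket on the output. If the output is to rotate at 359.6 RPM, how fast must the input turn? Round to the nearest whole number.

6314 RPM

Overall ratio R = 1.1053 × 4.4483 × 3.5714 = 17.559.
Required input speed = output speed × R = 359.6 × 17.559 = 6314.2 RPM.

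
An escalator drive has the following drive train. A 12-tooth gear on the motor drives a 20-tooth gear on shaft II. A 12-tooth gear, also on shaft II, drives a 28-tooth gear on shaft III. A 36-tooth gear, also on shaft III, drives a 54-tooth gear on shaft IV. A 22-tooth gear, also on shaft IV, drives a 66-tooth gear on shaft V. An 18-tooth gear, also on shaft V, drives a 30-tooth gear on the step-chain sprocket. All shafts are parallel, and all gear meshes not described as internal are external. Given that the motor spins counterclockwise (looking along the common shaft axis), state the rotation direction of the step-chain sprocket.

clockwise

the motor → shaft II: external mesh, 1 reversal → CW.
shaft II → shaft III: external mesh, 1 reversal → CCW.
shaft III → shaft IV: external mesh, 1 reversal → CW.
shaft IV → shaft V: external mesh, 1 reversal → CCW.
shaft V → the step-chain sprocket: external mesh, 1 reversal → CW.
5 reversals in total — an odd number — so the step-chain sprocket turns opposite to the motor.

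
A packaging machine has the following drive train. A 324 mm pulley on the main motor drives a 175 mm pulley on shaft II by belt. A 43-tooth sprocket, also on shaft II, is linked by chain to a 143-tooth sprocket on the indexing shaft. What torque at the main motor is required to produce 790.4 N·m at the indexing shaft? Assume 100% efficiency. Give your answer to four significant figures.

440.0 N·m

Overall ratio R = 0.54012 × 3.3256 = 1.7962.
Input torque = output torque / R = 790.4 / 1.7962 = 440.03 N·m.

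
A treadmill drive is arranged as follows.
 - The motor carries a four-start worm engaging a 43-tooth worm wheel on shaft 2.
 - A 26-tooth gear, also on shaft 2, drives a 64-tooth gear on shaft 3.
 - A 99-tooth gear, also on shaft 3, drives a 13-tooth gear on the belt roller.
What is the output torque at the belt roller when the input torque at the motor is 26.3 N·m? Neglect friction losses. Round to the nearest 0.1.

91.4 N·m

Worm: ratio = 43/4 = 10.75; torque at shaft 2 = 26.3 × 10.75 = 282.73 N·m.
Gear mesh: ratio = 64/26 = 2.4615; torque at shaft 3 = 282.73 × 2.4615 = 695.94 N·m.
Gear mesh: ratio = 13/99 = 0.13131; torque at the belt roller = 695.94 × 0.13131 = 91.386 N·m.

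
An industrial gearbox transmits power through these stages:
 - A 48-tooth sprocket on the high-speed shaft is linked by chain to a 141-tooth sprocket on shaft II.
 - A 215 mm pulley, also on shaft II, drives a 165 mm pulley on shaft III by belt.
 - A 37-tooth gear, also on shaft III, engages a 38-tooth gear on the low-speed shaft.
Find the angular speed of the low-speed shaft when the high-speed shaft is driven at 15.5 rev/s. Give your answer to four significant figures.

the high-speed shaft → shaft II (chain, 141/48): 15.5 ÷ 2.9375 = 5.2766 rev/s
shaft II → shaft III (belt, 165/215): 5.2766 ÷ 0.76744 = 6.8756 rev/s
shaft III → the low-speed shaft (gear mesh, 38/37): 6.8756 ÷ 1.027 = 6.6946 rev/s

6.695 rev/s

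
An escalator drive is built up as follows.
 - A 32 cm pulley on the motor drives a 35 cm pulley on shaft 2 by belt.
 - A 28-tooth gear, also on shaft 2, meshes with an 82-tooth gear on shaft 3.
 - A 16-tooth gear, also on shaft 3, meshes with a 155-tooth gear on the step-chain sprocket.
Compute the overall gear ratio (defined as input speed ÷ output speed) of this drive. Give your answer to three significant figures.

31.0

Each stage contributes driven/driver: belt 35/32 = 1.0938, gear mesh 82/28 = 2.9286, gear mesh 155/16 = 9.6875.
Overall: 1.0938 × 2.9286 × 9.6875 = 31.03.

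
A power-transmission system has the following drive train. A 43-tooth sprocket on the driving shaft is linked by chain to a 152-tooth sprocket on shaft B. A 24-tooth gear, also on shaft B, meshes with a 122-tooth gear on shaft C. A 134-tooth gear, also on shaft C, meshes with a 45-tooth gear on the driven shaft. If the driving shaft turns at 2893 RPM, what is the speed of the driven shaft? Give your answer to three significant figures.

Chain: ratio = 152/43 = 3.5349, so shaft B turns at 2893 / 3.5349 = 818.41 RPM.
Gear mesh: ratio = 122/24 = 5.0833, so shaft C turns at 818.41 / 5.0833 = 161 RPM.
Gear mesh: ratio = 45/134 = 0.33582, so the driven shaft turns at 161 / 0.33582 = 479.42 RPM.

479 RPM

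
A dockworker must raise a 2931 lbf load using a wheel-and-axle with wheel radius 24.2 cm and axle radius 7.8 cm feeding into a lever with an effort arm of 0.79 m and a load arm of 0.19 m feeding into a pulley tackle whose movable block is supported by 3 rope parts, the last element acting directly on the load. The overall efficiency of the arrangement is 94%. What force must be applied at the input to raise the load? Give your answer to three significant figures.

Wheel-and-axle MA = R/r = 24.2/7.8 = 3.1026.
Lever MA = effort arm / load arm = 0.79/0.19 = 4.1579.
Block-and-tackle MA = number of supporting rope parts = 3.
Combined ideal MA = 3.1026 × 4.1579 × 3 = 38.7.
Actual MA = 38.7 × 0.94 = 36.378.
Effort = load / actual MA = 2931 / 36.378 = 80.57 lbf.

80.6 lbf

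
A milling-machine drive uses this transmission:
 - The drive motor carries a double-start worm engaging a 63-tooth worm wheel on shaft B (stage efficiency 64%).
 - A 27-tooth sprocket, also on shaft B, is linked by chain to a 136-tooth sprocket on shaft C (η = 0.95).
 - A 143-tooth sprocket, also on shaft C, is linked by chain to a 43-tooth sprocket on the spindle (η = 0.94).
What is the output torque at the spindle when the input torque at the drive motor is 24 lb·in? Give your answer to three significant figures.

654 lb·in

After the worm (63/2): 24 × 31.5 × 0.64 = 483.84 lb·in
After the chain (136/27): 483.84 × 5.037 × 0.95 = 2315.3 lb·in
After the chain (43/143): 2315.3 × 0.3007 × 0.94 = 654.43 lb·in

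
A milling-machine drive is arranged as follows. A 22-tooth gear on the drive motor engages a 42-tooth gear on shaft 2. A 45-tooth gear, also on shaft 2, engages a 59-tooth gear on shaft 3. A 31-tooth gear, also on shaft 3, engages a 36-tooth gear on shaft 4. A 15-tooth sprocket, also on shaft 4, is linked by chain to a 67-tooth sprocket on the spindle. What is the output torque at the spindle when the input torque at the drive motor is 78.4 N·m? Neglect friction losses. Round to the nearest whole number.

After the gear mesh (42/22): 78.4 × 1.9091 = 149.67 N·m
After the gear mesh (59/45): 149.67 × 1.3111 = 196.24 N·m
After the gear mesh (36/31): 196.24 × 1.1613 = 227.89 N·m
After the chain (67/15): 227.89 × 4.4667 = 1017.9 N·m

1018 N·m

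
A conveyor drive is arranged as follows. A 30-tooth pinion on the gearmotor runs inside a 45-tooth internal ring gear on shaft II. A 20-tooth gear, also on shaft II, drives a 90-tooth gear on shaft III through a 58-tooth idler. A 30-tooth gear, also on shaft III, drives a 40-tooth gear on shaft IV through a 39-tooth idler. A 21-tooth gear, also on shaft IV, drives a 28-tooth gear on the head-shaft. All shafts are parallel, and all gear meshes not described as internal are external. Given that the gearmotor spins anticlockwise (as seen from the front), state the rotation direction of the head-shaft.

clockwise

the gearmotor → shaft II: internal mesh, same direction → CCW.
shaft II → shaft III: driver → idler → driven is 2 external meshes, 2 reversals → CCW.
shaft III → shaft IV: driver → idler → driven is 2 external meshes, 2 reversals → CCW.
shaft IV → the head-shaft: external mesh, 1 reversal → CW.
5 reversals in total — an odd number — so the head-shaft turns opposite to the gearmotor.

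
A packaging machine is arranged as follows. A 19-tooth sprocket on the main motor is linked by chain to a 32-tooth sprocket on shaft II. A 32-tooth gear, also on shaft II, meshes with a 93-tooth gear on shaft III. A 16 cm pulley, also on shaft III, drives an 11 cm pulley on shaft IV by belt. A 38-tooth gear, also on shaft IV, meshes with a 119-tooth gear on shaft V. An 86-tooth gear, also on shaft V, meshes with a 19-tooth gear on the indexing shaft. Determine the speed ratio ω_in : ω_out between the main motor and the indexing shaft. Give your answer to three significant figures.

Each stage contributes driven/driver: chain 32/19 = 1.6842, gear mesh 93/32 = 2.9062, belt 11/16 = 0.6875, gear mesh 119/38 = 3.1316, gear mesh 19/86 = 0.22093.
Overall: 1.6842 × 2.9062 × 0.6875 × 3.1316 × 0.22093 = 2.3282.

2.33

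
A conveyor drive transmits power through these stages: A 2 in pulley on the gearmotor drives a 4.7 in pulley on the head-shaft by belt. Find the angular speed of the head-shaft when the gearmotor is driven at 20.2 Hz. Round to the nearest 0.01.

Belt: ratio = 4.7/2 = 2.35, so the head-shaft turns at 20.2 / 2.35 = 8.5957 Hz.

8.60 Hz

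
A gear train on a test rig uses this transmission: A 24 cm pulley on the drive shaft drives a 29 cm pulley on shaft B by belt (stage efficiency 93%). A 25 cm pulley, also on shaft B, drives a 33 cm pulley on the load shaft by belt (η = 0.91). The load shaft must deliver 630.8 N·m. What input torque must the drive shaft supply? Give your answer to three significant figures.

467 N·m

Overall ratio R = 1.2083 × 1.32 = 1.595; overall efficiency η = 0.93 × 0.91 = 0.8463.
Input torque = output torque / (R × η) = 630.8 / (1.595 × 0.8463) = 467.31 N·m.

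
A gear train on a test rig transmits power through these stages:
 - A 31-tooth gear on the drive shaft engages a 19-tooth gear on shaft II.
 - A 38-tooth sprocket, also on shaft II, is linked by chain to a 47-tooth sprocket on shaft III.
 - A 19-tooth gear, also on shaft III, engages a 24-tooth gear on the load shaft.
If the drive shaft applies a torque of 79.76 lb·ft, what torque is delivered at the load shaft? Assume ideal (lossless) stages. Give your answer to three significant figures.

gear mesh 19/31 = 0.6129 → τ = 79.76·0.6129 = 48.885 lb·ft
chain 47/38 = 1.2368 → τ = 48.885·1.2368 = 60.463 lb·ft
gear mesh 24/19 = 1.2632 → τ = 60.463·1.2632 = 76.375 lb·ft

76.4 lb·ft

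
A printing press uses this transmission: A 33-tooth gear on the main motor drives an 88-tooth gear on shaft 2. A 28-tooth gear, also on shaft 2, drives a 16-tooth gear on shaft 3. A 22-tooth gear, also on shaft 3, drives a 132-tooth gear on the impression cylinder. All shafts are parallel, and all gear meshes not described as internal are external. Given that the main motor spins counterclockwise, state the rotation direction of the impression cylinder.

the main motor → shaft 2: external mesh, 1 reversal → CW.
shaft 2 → shaft 3: external mesh, 1 reversal → CCW.
shaft 3 → the impression cylinder: external mesh, 1 reversal → CW.
3 reversals in total — an odd number — so the impression cylinder turns opposite to the main motor.

clockwise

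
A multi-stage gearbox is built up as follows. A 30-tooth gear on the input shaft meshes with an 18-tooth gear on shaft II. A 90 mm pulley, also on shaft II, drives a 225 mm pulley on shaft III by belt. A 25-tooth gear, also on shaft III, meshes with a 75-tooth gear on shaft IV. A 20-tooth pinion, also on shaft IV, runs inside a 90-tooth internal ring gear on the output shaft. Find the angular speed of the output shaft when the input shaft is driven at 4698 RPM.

232 RPM

the input shaft → shaft II (gear mesh, 18/30): 4698 ÷ 0.6 = 7830 RPM
shaft II → shaft III (belt, 225/90): 7830 ÷ 2.5 = 3132 RPM
shaft III → shaft IV (gear mesh, 75/25): 3132 ÷ 3 = 1044 RPM
shaft IV → the output shaft (internal gear, 90/20): 1044 ÷ 4.5 = 232 RPM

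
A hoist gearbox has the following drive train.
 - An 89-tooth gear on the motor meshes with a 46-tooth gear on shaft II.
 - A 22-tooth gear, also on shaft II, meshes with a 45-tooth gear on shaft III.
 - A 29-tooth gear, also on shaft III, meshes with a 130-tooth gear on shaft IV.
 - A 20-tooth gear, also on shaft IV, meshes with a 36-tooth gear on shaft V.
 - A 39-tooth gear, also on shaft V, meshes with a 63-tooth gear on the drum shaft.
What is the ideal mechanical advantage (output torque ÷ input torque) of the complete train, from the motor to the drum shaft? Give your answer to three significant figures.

Each stage contributes driven/driver: gear mesh 46/89 = 0.51685, gear mesh 45/22 = 2.0455, gear mesh 130/29 = 4.4828, gear mesh 36/20 = 1.8, gear mesh 63/39 = 1.6154.
Overall: 0.51685 × 2.0455 × 4.4828 × 1.8 × 1.6154 = 13.78.

13.8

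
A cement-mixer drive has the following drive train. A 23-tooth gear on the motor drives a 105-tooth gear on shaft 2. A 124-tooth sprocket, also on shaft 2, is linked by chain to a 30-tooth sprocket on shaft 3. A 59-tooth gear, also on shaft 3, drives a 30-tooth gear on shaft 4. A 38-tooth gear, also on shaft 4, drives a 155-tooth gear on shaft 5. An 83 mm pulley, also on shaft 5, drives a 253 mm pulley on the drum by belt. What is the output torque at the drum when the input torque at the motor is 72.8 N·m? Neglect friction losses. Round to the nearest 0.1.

gear mesh 105/23 = 4.5652 → τ = 72.8·4.5652 = 332.35 N·m
chain 30/124 = 0.24194 → τ = 332.35·0.24194 = 80.407 N·m
gear mesh 30/59 = 0.50847 → τ = 80.407·0.50847 = 40.885 N·m
gear mesh 155/38 = 4.0789 → τ = 40.885·4.0789 = 166.77 N·m
belt 253/83 = 3.0482 → τ = 166.77·3.0482 = 508.34 N·m

508.3 N·m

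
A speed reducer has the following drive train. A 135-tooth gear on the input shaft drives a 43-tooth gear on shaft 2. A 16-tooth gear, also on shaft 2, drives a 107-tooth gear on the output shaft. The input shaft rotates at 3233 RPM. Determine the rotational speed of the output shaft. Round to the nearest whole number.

1518 RPM

the input shaft → shaft 2 (gear mesh, 43/135): 3233 ÷ 0.31852 = 10150 RPM
shaft 2 → the output shaft (gear mesh, 107/16): 10150 ÷ 6.6875 = 1517.8 RPM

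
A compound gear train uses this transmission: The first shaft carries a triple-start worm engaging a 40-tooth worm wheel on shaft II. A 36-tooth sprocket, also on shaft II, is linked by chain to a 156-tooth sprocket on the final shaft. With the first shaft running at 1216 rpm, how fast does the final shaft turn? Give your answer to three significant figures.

Worm: ratio = 40/3 = 13.333, so shaft II turns at 1216 / 13.333 = 91.2 rpm.
Chain: ratio = 156/36 = 4.3333, so the final shaft turns at 91.2 / 4.3333 = 21.046 rpm.

21.0 rpm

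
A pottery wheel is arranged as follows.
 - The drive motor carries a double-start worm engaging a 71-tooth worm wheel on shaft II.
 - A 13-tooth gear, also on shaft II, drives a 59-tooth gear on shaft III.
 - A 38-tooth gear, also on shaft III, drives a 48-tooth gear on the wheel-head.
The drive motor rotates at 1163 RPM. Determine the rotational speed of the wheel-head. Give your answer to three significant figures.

5.71 RPM

Worm: ratio = 71/2 = 35.5, so shaft II turns at 1163 / 35.5 = 32.761 RPM.
Gear mesh: ratio = 59/13 = 4.5385, so shaft III turns at 32.761 / 4.5385 = 7.2184 RPM.
Gear mesh: ratio = 48/38 = 1.2632, so the wheel-head turns at 7.2184 / 1.2632 = 5.7146 RPM.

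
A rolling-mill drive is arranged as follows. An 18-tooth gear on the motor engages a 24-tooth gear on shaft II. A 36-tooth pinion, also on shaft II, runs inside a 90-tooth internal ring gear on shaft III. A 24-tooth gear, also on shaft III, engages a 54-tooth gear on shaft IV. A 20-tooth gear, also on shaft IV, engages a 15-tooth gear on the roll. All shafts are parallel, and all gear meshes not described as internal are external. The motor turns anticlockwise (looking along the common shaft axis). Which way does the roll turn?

the motor → shaft II: external mesh, 1 reversal → CW.
shaft II → shaft III: internal mesh, same direction → CW.
shaft III → shaft IV: external mesh, 1 reversal → CCW.
shaft IV → the roll: external mesh, 1 reversal → CW.
3 reversals in total — an odd number — so the roll turns opposite to the motor.

clockwise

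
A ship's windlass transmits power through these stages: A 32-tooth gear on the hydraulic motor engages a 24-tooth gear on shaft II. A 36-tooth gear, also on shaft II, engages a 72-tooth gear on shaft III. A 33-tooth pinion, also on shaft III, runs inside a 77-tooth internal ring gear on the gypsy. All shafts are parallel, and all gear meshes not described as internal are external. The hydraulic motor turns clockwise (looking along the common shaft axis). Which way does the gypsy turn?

the hydraulic motor → shaft II: external mesh, 1 reversal → CCW.
shaft II → shaft III: external mesh, 1 reversal → CW.
shaft III → the gypsy: internal mesh, same direction → CW.
2 reversals in total — an even number — so the gypsy turns the same way as the hydraulic motor.

clockwise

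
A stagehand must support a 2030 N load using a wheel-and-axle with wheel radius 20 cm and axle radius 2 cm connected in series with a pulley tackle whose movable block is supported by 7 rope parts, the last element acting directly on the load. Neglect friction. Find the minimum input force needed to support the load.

29 N

Wheel-and-axle MA = R/r = 20/2 = 10.
Block-and-tackle MA = number of supporting rope parts = 7.
Combined ideal MA = 10 × 7 = 70.
Effort = load / MA = 2030 / 70 = 29 N.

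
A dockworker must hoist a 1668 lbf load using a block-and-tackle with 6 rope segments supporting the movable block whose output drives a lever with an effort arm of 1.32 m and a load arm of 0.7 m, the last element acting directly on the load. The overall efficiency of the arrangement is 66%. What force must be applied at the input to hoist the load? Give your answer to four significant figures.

Block-and-tackle MA = number of supporting rope parts = 6.
Lever MA = effort arm / load arm = 1.32/0.7 = 1.8857.
Combined ideal MA = 6 × 1.8857 = 11.314.
Actual MA = 11.314 × 0.66 = 7.4674.
Effort = load / actual MA = 1668 / 7.4674 = 223.37 lbf.

223.4 lbf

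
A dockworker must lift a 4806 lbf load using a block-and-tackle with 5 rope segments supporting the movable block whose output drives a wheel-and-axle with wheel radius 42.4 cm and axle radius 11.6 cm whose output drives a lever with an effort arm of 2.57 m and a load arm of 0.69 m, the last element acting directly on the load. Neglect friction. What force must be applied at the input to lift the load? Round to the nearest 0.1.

Block-and-tackle MA = number of supporting rope parts = 5.
Wheel-and-axle MA = R/r = 42.4/11.6 = 3.6552.
Lever MA = effort arm / load arm = 2.57/0.69 = 3.7246.
Combined ideal MA = 5 × 3.6552 × 3.7246 = 68.071.
Effort = load / MA = 4806 / 68.071 = 70.603 lbf.

70.6 lbf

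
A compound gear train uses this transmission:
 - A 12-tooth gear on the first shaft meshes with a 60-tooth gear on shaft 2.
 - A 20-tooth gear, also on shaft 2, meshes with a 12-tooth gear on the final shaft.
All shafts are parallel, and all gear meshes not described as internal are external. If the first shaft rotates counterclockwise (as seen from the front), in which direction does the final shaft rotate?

the first shaft → shaft 2: external mesh, 1 reversal → CW.
shaft 2 → the final shaft: external mesh, 1 reversal → CCW.
2 reversals in total — an even number — so the final shaft turns the same way as the first shaft.

counterclockwise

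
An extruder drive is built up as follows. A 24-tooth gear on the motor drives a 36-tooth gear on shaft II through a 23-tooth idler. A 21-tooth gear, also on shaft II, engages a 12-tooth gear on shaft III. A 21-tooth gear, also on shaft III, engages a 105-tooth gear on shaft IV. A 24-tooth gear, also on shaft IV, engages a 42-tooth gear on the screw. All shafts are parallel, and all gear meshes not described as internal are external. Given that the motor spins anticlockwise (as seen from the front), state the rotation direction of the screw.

clockwise

the motor → shaft II: driver → idler → driven is 2 external meshes, 2 reversals → CCW.
shaft II → shaft III: external mesh, 1 reversal → CW.
shaft III → shaft IV: external mesh, 1 reversal → CCW.
shaft IV → the screw: external mesh, 1 reversal → CW.
5 reversals in total — an odd number — so the screw turns opposite to the motor.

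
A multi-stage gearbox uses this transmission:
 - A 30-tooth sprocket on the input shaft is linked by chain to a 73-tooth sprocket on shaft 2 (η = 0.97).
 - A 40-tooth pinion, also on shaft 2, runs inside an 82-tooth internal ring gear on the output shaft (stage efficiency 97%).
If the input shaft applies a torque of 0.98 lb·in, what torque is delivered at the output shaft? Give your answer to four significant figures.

4.600 lb·in

Chain: ratio = 73/30 = 2.4333; torque at shaft 2 = 0.98 × 2.4333 × 0.97 = 2.3131 lb·in.
Internal gear: ratio = 82/40 = 2.05; torque at the output shaft = 2.3131 × 2.05 × 0.97 = 4.5997 lb·in.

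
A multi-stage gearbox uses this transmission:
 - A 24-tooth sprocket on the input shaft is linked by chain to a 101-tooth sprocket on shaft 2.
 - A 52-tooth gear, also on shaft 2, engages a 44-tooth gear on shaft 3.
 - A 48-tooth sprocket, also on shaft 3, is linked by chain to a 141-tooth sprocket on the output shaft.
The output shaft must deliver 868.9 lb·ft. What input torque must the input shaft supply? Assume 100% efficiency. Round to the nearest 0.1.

Overall ratio R = 4.2083 × 0.84615 × 2.9375 = 10.46.
Input torque = output torque / R = 868.9 / 10.46 = 83.068 lb·ft.

83.1 lb·ft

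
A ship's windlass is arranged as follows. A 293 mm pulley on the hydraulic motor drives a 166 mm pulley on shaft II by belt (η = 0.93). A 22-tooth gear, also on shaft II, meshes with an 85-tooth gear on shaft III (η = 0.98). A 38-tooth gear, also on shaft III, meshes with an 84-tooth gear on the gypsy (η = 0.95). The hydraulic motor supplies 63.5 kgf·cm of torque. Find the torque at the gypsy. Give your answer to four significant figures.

Belt: ratio = 166/293 = 0.56655; torque at shaft II = 63.5 × 0.56655 × 0.93 = 33.458 kgf·cm.
Gear mesh: ratio = 85/22 = 3.8636; torque at shaft III = 33.458 × 3.8636 × 0.98 = 126.68 kgf·cm.
Gear mesh: ratio = 84/38 = 2.2105; torque at the gypsy = 126.68 × 2.2105 × 0.95 = 266.03 kgf·cm.

266.0 kgf·cm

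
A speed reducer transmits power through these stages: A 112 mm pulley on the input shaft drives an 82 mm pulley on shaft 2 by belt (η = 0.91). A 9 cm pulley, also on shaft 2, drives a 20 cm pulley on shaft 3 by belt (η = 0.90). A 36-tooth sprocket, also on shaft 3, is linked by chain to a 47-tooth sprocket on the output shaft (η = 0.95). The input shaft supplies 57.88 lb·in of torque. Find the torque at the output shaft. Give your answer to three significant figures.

95.7 lb·in

belt 82/112 = 0.73214 → τ = 57.88·0.73214·0.91 = 38.563 lb·in
belt 20/9 = 2.2222 → τ = 38.563·2.2222·0.90 = 77.125 lb·in
chain 47/36 = 1.3056 → τ = 77.125·1.3056·0.95 = 95.657 lb·in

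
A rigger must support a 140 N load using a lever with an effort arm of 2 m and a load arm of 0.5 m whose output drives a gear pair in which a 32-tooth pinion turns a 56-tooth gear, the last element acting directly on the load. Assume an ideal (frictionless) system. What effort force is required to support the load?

Lever MA = effort arm / load arm = 2/0.5 = 4.
Gear pair MA = 56/32 = 1.75.
Combined ideal MA = 4 × 1.75 = 7.
Effort = load / MA = 140 / 7 = 20 N.

20 N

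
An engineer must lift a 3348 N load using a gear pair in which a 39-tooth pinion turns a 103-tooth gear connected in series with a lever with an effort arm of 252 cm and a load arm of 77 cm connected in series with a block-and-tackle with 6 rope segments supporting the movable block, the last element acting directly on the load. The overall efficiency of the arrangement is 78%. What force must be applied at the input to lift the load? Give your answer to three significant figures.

Gear pair MA = 103/39 = 2.641.
Lever MA = effort arm / load arm = 252/77 = 3.2727.
Block-and-tackle MA = number of supporting rope parts = 6.
Combined ideal MA = 2.641 × 3.2727 × 6 = 51.86.
Actual MA = 51.86 × 0.78 = 40.451.
Effort = load / actual MA = 3348 / 40.451 = 82.767 N.

82.8 N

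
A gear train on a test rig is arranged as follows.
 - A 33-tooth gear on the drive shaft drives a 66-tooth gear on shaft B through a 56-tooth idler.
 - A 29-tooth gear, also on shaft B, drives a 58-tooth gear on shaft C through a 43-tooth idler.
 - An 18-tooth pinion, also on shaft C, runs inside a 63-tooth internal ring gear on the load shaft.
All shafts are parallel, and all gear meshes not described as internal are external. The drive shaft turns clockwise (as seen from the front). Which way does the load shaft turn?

clockwise

the drive shaft → shaft B: driver → idler → driven is 2 external meshes, 2 reversals → CW.
shaft B → shaft C: driver → idler → driven is 2 external meshes, 2 reversals → CW.
shaft C → the load shaft: internal mesh, same direction → CW.
4 reversals in total — an even number — so the load shaft turns the same way as the drive shaft.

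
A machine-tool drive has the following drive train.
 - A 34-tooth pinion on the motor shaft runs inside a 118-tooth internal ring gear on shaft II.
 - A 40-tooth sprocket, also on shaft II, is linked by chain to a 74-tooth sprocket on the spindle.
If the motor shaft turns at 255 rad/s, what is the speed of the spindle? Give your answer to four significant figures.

39.72 rad/s

internal gear 118/34 = 3.4706 → 255/3.4706 = 73.475 rad/s
chain 74/40 = 1.85 → 73.475/1.85 = 39.716 rad/s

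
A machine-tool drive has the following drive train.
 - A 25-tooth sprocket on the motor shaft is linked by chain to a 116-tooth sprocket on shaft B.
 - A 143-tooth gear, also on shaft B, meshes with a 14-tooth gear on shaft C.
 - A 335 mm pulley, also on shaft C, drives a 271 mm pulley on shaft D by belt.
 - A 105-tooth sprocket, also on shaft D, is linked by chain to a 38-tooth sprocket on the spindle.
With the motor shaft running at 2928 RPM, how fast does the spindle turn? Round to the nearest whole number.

22016 RPM

Chain: ratio = 116/25 = 4.64, so shaft B turns at 2928 / 4.64 = 631.03 RPM.
Gear mesh: ratio = 14/143 = 0.097902, so shaft C turns at 631.03 / 0.097902 = 6445.6 RPM.
Belt: ratio = 271/335 = 0.80896, so shaft D turns at 6445.6 / 0.80896 = 7967.8 RPM.
Chain: ratio = 38/105 = 0.3619, so the spindle turns at 7967.8 / 0.3619 = 22016 RPM.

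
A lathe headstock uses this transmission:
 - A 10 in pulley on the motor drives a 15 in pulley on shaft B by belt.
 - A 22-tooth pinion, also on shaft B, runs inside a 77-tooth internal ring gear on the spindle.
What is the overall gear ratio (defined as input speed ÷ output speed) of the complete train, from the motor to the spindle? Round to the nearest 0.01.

5.25

Each stage contributes driven/driver: belt 15/10 = 1.5, internal gear 77/22 = 3.5.
Overall: 1.5 × 3.5 = 5.25.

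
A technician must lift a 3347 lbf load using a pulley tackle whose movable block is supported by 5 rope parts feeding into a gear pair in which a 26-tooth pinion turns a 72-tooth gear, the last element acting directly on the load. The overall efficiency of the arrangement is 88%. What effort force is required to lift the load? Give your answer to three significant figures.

275 lbf

Block-and-tackle MA = number of supporting rope parts = 5.
Gear pair MA = 72/26 = 2.7692.
Combined ideal MA = 5 × 2.7692 = 13.846.
Actual MA = 13.846 × 0.88 = 12.185.
Effort = load / actual MA = 3347 / 12.185 = 274.69 lbf.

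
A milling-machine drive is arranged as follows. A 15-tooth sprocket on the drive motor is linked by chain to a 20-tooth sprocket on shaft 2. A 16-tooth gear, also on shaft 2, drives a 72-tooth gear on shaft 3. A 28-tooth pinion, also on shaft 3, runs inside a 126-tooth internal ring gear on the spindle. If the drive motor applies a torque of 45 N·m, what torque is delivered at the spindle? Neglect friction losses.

chain 20/15 = 1.3333 → τ = 45·1.3333 = 60 N·m
gear mesh 72/16 = 4.5 → τ = 60·4.5 = 270 N·m
internal gear 126/28 = 4.5 → τ = 270·4.5 = 1215 N·m

1215 N·m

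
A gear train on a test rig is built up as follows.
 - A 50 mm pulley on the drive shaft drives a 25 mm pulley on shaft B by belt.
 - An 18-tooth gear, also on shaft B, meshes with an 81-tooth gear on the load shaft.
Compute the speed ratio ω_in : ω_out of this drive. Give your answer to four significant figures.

2.250

Each stage contributes driven/driver: belt 25/50 = 0.5, gear mesh 81/18 = 4.5.
Overall: 0.5 × 4.5 = 2.25.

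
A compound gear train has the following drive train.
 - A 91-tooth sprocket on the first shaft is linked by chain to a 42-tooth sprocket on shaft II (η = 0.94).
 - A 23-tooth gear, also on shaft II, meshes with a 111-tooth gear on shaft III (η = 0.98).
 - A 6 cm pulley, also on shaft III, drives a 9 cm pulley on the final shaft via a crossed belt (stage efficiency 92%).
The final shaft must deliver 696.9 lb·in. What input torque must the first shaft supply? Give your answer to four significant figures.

Overall ratio R = 0.46154 × 4.8261 × 1.5 = 3.3411; overall efficiency η = 0.94 × 0.98 × 0.92 = 0.8475.
Input torque = output torque / (R × η) = 696.9 / (3.3411 × 0.8475) = 246.11 lb·in.

246.1 lb·in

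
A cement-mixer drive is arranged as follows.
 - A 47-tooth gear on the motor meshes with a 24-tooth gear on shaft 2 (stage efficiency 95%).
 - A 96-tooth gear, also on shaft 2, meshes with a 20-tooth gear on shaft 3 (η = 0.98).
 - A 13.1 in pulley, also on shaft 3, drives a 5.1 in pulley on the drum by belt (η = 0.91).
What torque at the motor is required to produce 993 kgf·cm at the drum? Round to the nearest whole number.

28300 kgf·cm

Overall ratio R = 0.51064 × 0.20833 × 0.38931 = 0.041416; overall efficiency η = 0.95 × 0.98 × 0.91 = 0.8472.
Input torque = output torque / (R × η) = 993 / (0.041416 × 0.8472) = 28300 kgf·cm.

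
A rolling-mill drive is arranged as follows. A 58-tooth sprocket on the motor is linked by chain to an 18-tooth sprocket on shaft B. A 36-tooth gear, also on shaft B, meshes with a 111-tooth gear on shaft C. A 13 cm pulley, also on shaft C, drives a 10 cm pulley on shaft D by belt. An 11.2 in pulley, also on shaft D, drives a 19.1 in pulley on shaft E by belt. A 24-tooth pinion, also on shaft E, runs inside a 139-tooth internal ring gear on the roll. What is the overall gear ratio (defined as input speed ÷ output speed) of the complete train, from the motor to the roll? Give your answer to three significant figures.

Each stage contributes driven/driver: chain 18/58 = 0.31034, gear mesh 111/36 = 3.0833, belt 10/13 = 0.76923, belt 19.1/11.2 = 1.7054, internal gear 139/24 = 5.7917.
Overall: 0.31034 × 3.0833 × 0.76923 × 1.7054 × 5.7917 = 7.2701.

7.27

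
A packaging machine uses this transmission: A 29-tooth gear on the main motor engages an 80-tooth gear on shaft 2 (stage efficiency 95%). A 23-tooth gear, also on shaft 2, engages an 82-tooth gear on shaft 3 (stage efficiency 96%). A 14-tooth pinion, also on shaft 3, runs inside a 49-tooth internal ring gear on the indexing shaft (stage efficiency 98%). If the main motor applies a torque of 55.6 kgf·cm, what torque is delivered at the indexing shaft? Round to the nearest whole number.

1711 kgf·cm

After the gear mesh (80/29): 55.6 × 2.7586 × 0.95 = 145.71 kgf·cm
After the gear mesh (82/23): 145.71 × 3.5652 × 0.96 = 498.71 kgf·cm
After the internal gear (49/14): 498.71 × 3.5 × 0.98 = 1710.6 kgf·cm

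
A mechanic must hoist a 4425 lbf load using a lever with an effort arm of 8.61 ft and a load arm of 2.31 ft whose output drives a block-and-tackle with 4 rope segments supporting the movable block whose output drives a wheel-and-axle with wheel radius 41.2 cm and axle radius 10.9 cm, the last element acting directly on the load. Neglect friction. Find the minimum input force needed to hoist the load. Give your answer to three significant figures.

Lever MA = effort arm / load arm = 8.61/2.31 = 3.7273.
Block-and-tackle MA = number of supporting rope parts = 4.
Wheel-and-axle MA = R/r = 41.2/10.9 = 3.7798.
Combined ideal MA = 3.7273 × 4 × 3.7798 = 56.354.
Effort = load / MA = 4425 / 56.354 = 78.522 lbf.

78.5 lbf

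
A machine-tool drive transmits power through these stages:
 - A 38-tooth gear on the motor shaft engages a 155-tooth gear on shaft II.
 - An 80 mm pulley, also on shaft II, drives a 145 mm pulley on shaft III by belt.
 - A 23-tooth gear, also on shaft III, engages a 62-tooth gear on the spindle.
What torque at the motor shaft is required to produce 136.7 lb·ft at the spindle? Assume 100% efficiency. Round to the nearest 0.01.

6.86 lb·ft

Overall ratio R = 4.0789 × 1.8125 × 2.6957 = 19.929.
Input torque = output torque / R = 136.7 / 19.929 = 6.8593 lb·ft.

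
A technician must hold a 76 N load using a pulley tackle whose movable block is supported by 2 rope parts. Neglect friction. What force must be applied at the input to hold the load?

38 N

Block-and-tackle MA = number of supporting rope parts = 2.
Effort = load / MA = 76 / 2 = 38 N.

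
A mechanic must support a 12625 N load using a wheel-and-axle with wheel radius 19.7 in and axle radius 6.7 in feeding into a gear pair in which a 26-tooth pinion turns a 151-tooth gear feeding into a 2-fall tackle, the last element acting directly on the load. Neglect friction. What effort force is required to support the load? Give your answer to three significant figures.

Wheel-and-axle MA = R/r = 19.7/6.7 = 2.9403.
Gear pair MA = 151/26 = 5.8077.
Block-and-tackle MA = number of supporting rope parts = 2.
Combined ideal MA = 2.9403 × 5.8077 × 2 = 34.153.
Effort = load / MA = 12625 / 34.153 = 369.66 N.

370 N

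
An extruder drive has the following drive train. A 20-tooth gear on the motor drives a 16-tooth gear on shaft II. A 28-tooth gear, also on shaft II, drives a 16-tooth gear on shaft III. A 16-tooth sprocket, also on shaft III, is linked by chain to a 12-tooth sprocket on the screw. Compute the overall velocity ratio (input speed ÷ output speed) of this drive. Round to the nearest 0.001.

0.343

Each stage contributes driven/driver: gear mesh 16/20 = 0.8, gear mesh 16/28 = 0.57143, chain 12/16 = 0.75.
Overall: 0.8 × 0.57143 × 0.75 = 0.34286.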